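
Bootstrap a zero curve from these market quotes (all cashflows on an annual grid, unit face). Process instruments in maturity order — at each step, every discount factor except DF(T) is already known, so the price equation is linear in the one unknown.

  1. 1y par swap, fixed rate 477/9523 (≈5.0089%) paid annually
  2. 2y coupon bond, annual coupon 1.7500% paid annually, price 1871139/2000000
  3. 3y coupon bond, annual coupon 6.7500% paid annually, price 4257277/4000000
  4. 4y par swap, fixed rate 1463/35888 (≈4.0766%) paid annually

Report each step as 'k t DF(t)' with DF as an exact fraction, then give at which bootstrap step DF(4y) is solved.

1 1 9523/10000
2 2 9031/10000
3 3 8797/10000
4 4 8537/10000
DF(4y) is solved at step 4

step 1 [1y] swap r/1=477/9523: DF=(1 − 477/9523·(0))/(1+477/9523) = 9523/10000 ≈ 0.952300
step 2 [2y] bond c/1=7/400: DF=(1871139/2000000 − 7/400·(0.952300))/(1+7/400) = 9031/10000 ≈ 0.903100
step 3 [3y] bond c/1=27/400: DF=(4257277/4000000 − 27/400·(0.952300+0.903100))/(1+27/400) = 8797/10000 ≈ 0.879700
step 4 [4y] swap r/1=1463/35888: DF=(1 − 1463/35888·(0.952300+0.903100+0.879700))/(1+1463/35888) = 8537/10000 ≈ 0.853700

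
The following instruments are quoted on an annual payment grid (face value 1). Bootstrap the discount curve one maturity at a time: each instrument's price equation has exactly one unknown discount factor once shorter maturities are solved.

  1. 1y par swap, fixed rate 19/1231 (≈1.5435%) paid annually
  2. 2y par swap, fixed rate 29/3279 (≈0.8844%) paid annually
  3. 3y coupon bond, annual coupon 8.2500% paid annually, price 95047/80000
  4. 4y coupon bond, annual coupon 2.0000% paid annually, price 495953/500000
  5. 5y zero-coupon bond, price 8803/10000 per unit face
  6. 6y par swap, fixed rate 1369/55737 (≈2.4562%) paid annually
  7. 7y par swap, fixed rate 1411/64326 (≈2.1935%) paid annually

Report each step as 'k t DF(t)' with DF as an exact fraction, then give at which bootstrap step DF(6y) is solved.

step 1 [1y] swap r/1=19/1231: DF=(1 − 19/1231·(0))/(1+19/1231) = 1231/1250 ≈ 0.984800
step 2 [2y] swap r/1=29/3279: DF=(1 − 29/3279·(0.984800))/(1+29/3279) = 4913/5000 ≈ 0.982600
step 3 [3y] bond c/1=33/400: DF=(95047/80000 − 33/400·(0.984800+0.982600))/(1+33/400) = 2369/2500 ≈ 0.947600
step 4 [4y] bond c/1=1/50: DF=(495953/500000 − 1/50·(0.984800+0.982600+0.947600))/(1+1/50) = 9153/10000 ≈ 0.915300
step 5 [5y] zero: DF = P = 8803/10000 ≈ 0.880300
step 6 [6y] swap r/1=1369/55737: DF=(1 − 1369/55737·(0.984800+0.982600+0.947600+0.915300+0.880300))/(1+1369/55737) = 8631/10000 ≈ 0.863100
step 7 [7y] swap r/1=1411/64326: DF=(1 − 1411/64326·(0.984800+0.982600+0.947600+0.915300+0.880300+0.863100))/(1+1411/64326) = 8589/10000 ≈ 0.858900

1 1 1231/1250
2 2 4913/5000
3 3 2369/2500
4 4 9153/10000
5 5 8803/10000
6 6 8631/10000
7 7 8589/10000
DF(6y) is solved at step 6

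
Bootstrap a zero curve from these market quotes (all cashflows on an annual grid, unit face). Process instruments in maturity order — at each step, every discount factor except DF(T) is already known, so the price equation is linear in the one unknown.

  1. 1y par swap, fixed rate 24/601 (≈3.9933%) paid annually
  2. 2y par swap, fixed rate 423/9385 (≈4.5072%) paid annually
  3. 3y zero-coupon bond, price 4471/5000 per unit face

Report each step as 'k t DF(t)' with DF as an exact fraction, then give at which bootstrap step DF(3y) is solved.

1 1 601/625
2 2 4577/5000
3 3 4471/5000
DF(3y) is solved at step 3

step 1 [1y] swap r/1=24/601: DF=(1 − 24/601·(0))/(1+24/601) = 601/625 ≈ 0.961600
step 2 [2y] swap r/1=423/9385: DF=(1 − 423/9385·(0.961600))/(1+423/9385) = 4577/5000 ≈ 0.915400
step 3 [3y] zero: DF = P = 4471/5000 ≈ 0.894200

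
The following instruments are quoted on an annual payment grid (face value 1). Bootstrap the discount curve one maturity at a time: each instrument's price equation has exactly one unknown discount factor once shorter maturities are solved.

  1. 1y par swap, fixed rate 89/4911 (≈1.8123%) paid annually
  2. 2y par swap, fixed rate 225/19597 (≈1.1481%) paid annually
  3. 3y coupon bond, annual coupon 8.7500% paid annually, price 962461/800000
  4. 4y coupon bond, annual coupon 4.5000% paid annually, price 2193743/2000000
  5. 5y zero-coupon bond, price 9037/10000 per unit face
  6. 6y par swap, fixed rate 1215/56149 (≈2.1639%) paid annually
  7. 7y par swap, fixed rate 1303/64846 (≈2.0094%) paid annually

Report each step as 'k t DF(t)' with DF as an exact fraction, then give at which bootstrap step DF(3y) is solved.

1 1 4911/5000
2 2 391/400
3 3 4743/5000
4 4 2311/2500
5 5 9037/10000
6 6 1757/2000
7 7 8697/10000
DF(3y) is solved at step 3

step 1 [1y] swap r/1=89/4911: DF=(1 − 89/4911·(0))/(1+89/4911) = 4911/5000 ≈ 0.982200
step 2 [2y] swap r/1=225/19597: DF=(1 − 225/19597·(0.982200))/(1+225/19597) = 391/400 ≈ 0.977500
step 3 [3y] bond c/1=7/80: DF=(962461/800000 − 7/80·(0.982200+0.977500))/(1+7/80) = 4743/5000 ≈ 0.948600
step 4 [4y] bond c/1=9/200: DF=(2193743/2000000 − 9/200·(0.982200+0.977500+0.948600))/(1+9/200) = 2311/2500 ≈ 0.924400
step 5 [5y] zero: DF = P = 9037/10000 ≈ 0.903700
step 6 [6y] swap r/1=1215/56149: DF=(1 − 1215/56149·(0.982200+0.977500+0.948600+0.924400+0.903700))/(1+1215/56149) = 1757/2000 ≈ 0.878500
step 7 [7y] swap r/1=1303/64846: DF=(1 − 1303/64846·(0.982200+0.977500+0.948600+0.924400+0.903700+0.878500))/(1+1303/64846) = 8697/10000 ≈ 0.869700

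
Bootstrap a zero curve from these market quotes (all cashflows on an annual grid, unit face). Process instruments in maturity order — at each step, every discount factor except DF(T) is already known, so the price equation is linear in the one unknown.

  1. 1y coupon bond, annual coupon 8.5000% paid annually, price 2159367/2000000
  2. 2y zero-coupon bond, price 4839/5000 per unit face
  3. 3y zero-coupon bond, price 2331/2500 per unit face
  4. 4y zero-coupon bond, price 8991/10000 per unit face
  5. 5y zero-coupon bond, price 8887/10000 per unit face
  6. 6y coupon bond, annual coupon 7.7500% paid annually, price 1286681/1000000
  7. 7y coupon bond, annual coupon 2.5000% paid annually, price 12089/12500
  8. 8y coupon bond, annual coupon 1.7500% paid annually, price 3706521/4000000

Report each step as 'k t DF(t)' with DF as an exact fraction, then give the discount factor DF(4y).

1 1 9951/10000
2 2 4839/5000
3 3 2331/2500
4 4 8991/10000
5 5 8887/10000
6 6 8573/10000
7 7 2021/2500
8 8 1603/2000
DF(4y) = 8991/10000 ≈ 0.899100

step 1 [1y] bond c/1=17/200: DF=(2159367/2000000 − 17/200·(0))/(1+17/200) = 9951/10000 ≈ 0.995100
step 2 [2y] zero: DF = P = 4839/5000 ≈ 0.967800
step 3 [3y] zero: DF = P = 2331/2500 ≈ 0.932400
step 4 [4y] zero: DF = P = 8991/10000 ≈ 0.899100
step 5 [5y] zero: DF = P = 8887/10000 ≈ 0.888700
step 6 [6y] bond c/1=31/400: DF=(1286681/1000000 − 31/400·(0.995100+0.967800+0.932400+0.899100+0.888700))/(1+31/400) = 8573/10000 ≈ 0.857300
step 7 [7y] bond c/1=1/40: DF=(12089/12500 − 1/40·(0.995100+0.967800+0.932400+0.899100+0.888700+0.857300))/(1+1/40) = 2021/2500 ≈ 0.808400
step 8 [8y] bond c/1=7/400: DF=(3706521/4000000 − 7/400·(0.995100+0.967800+0.932400+0.899100+0.888700+0.857300+0.808400))/(1+7/400) = 1603/2000 ≈ 0.801500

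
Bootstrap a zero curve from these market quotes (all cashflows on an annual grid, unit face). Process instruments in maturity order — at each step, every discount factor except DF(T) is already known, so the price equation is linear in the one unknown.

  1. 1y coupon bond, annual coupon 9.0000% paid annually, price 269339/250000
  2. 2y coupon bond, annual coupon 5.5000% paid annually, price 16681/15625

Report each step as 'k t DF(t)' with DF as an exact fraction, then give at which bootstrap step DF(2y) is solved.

step 1 [1y] bond c/1=9/100: DF=(269339/250000 − 9/100·(0))/(1+9/100) = 2471/2500 ≈ 0.988400
step 2 [2y] bond c/1=11/200: DF=(16681/15625 − 11/200·(0.988400))/(1+11/200) = 2401/2500 ≈ 0.960400

1 1 2471/2500
2 2 2401/2500
DF(2y) is solved at step 2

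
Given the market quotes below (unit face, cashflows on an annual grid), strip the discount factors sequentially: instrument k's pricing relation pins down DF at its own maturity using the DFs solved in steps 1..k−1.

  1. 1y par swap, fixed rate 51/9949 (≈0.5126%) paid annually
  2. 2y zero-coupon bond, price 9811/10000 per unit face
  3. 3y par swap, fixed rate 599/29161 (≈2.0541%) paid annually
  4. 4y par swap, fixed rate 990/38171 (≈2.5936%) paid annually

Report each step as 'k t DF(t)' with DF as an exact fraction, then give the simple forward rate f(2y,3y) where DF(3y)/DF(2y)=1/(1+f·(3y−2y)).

1 1 9949/10000
2 2 9811/10000
3 3 9401/10000
4 4 901/1000
f(2y,3y) = ((9811/10000)/(9401/10000) − 1)/(1) = 410/9401 ≈ 4.3612%

step 1 [1y] swap r/1=51/9949: DF=(1 − 51/9949·(0))/(1+51/9949) = 9949/10000 ≈ 0.994900
step 2 [2y] zero: DF = P = 9811/10000 ≈ 0.981100
step 3 [3y] swap r/1=599/29161: DF=(1 − 599/29161·(0.994900+0.981100))/(1+599/29161) = 9401/10000 ≈ 0.940100
step 4 [4y] swap r/1=990/38171: DF=(1 − 990/38171·(0.994900+0.981100+0.940100))/(1+990/38171) = 901/1000 ≈ 0.901000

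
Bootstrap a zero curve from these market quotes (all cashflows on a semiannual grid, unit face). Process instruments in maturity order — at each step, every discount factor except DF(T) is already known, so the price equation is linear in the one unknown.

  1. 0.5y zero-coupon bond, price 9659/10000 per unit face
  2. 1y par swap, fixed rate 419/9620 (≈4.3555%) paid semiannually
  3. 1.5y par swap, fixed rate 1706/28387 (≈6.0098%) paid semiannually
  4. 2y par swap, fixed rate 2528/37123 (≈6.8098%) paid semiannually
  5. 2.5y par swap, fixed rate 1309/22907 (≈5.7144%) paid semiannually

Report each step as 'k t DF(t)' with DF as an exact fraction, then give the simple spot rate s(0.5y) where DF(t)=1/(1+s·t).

step 1 [0.5y] zero: DF = P = 9659/10000 ≈ 0.965900
step 2 [1y] swap r/2=419/19240: DF=(1 − 419/19240·(0.965900))/(1+419/19240) = 9581/10000 ≈ 0.958100
step 3 [1.5y] swap r/2=853/28387: DF=(1 − 853/28387·(0.965900+0.958100))/(1+853/28387) = 9147/10000 ≈ 0.914700
step 4 [2y] swap r/2=1264/37123: DF=(1 − 1264/37123·(0.965900+0.958100+0.914700))/(1+1264/37123) = 546/625 ≈ 0.873600
step 5 [2.5y] swap r/2=1309/45814: DF=(1 − 1309/45814·(0.965900+0.958100+0.914700+0.873600))/(1+1309/45814) = 8691/10000 ≈ 0.869100

1 1/2 9659/10000
2 1 9581/10000
3 3/2 9147/10000
4 2 546/625
5 5/2 8691/10000
s(0.5y) = (1/(9659/10000) − 1)/(1/2) = 682/9659 ≈ 7.0608%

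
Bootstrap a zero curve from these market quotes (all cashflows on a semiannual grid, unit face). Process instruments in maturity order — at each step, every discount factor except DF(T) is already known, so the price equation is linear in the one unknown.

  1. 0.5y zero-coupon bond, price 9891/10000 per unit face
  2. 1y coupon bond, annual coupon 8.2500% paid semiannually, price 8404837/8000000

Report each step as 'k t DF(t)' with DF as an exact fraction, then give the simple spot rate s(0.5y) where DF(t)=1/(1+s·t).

step 1 [0.5y] zero: DF = P = 9891/10000 ≈ 0.989100
step 2 [1y] bond c/2=33/800: DF=(8404837/8000000 − 33/800·(0.989100))/(1+33/800) = 4849/5000 ≈ 0.969800

1 1/2 9891/10000
2 1 4849/5000
s(0.5y) = (1/(9891/10000) − 1)/(1/2) = 218/9891 ≈ 2.2040%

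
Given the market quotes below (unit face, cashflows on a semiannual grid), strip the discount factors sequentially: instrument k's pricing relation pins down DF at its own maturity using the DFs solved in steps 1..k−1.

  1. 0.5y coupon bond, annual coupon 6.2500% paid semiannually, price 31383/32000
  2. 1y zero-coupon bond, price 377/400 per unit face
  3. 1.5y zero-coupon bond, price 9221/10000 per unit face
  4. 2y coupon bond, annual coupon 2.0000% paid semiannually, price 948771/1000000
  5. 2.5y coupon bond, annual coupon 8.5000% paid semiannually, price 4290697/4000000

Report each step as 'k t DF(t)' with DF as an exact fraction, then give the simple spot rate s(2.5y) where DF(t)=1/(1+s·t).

1 1/2 951/1000
2 1 377/400
3 3/2 9221/10000
4 2 1823/2000
5 5/2 877/1000
s(2.5y) = (1/(877/1000) − 1)/(5/2) = 246/4385 ≈ 5.6100%

step 1 [0.5y] bond c/2=1/32: DF=(31383/32000 − 1/32·(0))/(1+1/32) = 951/1000 ≈ 0.951000
step 2 [1y] zero: DF = P = 377/400 ≈ 0.942500
step 3 [1.5y] zero: DF = P = 9221/10000 ≈ 0.922100
step 4 [2y] bond c/2=1/100: DF=(948771/1000000 − 1/100·(0.951000+0.942500+0.922100))/(1+1/100) = 1823/2000 ≈ 0.911500
step 5 [2.5y] bond c/2=17/400: DF=(4290697/4000000 − 17/400·(0.951000+0.942500+0.922100+0.911500))/(1+17/400) = 877/1000 ≈ 0.877000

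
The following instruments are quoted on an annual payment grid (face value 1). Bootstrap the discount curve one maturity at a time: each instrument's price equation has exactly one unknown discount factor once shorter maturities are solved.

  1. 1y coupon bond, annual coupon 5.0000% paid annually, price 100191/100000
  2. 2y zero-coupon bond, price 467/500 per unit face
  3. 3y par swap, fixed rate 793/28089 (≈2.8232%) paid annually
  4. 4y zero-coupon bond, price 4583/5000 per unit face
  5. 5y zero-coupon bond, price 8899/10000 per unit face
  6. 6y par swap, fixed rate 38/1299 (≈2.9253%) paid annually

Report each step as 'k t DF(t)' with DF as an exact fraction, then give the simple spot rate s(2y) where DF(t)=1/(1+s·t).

step 1 [1y] bond c/1=1/20: DF=(100191/100000 − 1/20·(0))/(1+1/20) = 4771/5000 ≈ 0.954200
step 2 [2y] zero: DF = P = 467/500 ≈ 0.934000
step 3 [3y] swap r/1=793/28089: DF=(1 − 793/28089·(0.954200+0.934000))/(1+793/28089) = 9207/10000 ≈ 0.920700
step 4 [4y] zero: DF = P = 4583/5000 ≈ 0.916600
step 5 [5y] zero: DF = P = 8899/10000 ≈ 0.889900
step 6 [6y] swap r/1=38/1299: DF=(1 − 38/1299·(0.954200+0.934000+0.920700+0.916600+0.889900))/(1+38/1299) = 2101/2500 ≈ 0.840400

1 1 4771/5000
2 2 467/500
3 3 9207/10000
4 4 4583/5000
5 5 8899/10000
6 6 2101/2500
s(2y) = (1/(467/500) − 1)/(2) = 33/934 ≈ 3.5332%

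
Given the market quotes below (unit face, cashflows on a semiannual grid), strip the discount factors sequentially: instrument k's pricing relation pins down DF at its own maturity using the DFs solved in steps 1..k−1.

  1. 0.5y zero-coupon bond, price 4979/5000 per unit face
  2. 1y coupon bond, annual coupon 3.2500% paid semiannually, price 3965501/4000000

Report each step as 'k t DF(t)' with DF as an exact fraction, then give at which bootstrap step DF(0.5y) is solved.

step 1 [0.5y] zero: DF = P = 4979/5000 ≈ 0.995800
step 2 [1y] bond c/2=13/800: DF=(3965501/4000000 − 13/800·(0.995800))/(1+13/800) = 2399/2500 ≈ 0.959600

1 1/2 4979/5000
2 1 2399/2500
DF(0.5y) is solved at step 1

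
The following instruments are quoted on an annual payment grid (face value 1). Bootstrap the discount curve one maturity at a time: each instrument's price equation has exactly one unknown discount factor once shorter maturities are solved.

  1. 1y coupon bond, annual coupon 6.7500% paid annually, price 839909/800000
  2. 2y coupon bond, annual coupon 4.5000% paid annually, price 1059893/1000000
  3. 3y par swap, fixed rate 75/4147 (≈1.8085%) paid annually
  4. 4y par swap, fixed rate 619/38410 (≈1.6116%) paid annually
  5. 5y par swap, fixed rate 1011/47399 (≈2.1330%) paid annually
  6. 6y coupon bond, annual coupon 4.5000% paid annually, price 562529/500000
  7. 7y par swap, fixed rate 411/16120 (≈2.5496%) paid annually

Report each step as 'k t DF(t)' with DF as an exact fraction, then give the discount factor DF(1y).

1 1 1967/2000
2 2 9719/10000
3 3 379/400
4 4 9381/10000
5 5 8989/10000
6 6 349/400
7 7 2089/2500
DF(1y) = 1967/2000 ≈ 0.983500

step 1 [1y] bond c/1=27/400: DF=(839909/800000 − 27/400·(0))/(1+27/400) = 1967/2000 ≈ 0.983500
step 2 [2y] bond c/1=9/200: DF=(1059893/1000000 − 9/200·(0.983500))/(1+9/200) = 9719/10000 ≈ 0.971900
step 3 [3y] swap r/1=75/4147: DF=(1 − 75/4147·(0.983500+0.971900))/(1+75/4147) = 379/400 ≈ 0.947500
step 4 [4y] swap r/1=619/38410: DF=(1 − 619/38410·(0.983500+0.971900+0.947500))/(1+619/38410) = 9381/10000 ≈ 0.938100
step 5 [5y] swap r/1=1011/47399: DF=(1 − 1011/47399·(0.983500+0.971900+0.947500+0.938100))/(1+1011/47399) = 8989/10000 ≈ 0.898900
step 6 [6y] bond c/1=9/200: DF=(562529/500000 − 9/200·(0.983500+0.971900+0.947500+0.938100+0.898900))/(1+9/200) = 349/400 ≈ 0.872500
step 7 [7y] swap r/1=411/16120: DF=(1 − 411/16120·(0.983500+0.971900+0.947500+0.938100+0.898900+0.872500))/(1+411/16120) = 2089/2500 ≈ 0.835600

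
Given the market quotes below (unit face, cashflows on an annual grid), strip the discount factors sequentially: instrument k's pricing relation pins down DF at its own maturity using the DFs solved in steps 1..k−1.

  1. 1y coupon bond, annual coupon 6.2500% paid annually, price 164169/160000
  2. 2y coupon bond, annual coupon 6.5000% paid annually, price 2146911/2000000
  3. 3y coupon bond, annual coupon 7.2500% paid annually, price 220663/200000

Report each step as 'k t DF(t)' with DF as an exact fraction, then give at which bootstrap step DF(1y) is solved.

step 1 [1y] bond c/1=1/16: DF=(164169/160000 − 1/16·(0))/(1+1/16) = 9657/10000 ≈ 0.965700
step 2 [2y] bond c/1=13/200: DF=(2146911/2000000 − 13/200·(0.965700))/(1+13/200) = 949/1000 ≈ 0.949000
step 3 [3y] bond c/1=29/400: DF=(220663/200000 − 29/400·(0.965700+0.949000))/(1+29/400) = 8993/10000 ≈ 0.899300

1 1 9657/10000
2 2 949/1000
3 3 8993/10000
DF(1y) is solved at step 1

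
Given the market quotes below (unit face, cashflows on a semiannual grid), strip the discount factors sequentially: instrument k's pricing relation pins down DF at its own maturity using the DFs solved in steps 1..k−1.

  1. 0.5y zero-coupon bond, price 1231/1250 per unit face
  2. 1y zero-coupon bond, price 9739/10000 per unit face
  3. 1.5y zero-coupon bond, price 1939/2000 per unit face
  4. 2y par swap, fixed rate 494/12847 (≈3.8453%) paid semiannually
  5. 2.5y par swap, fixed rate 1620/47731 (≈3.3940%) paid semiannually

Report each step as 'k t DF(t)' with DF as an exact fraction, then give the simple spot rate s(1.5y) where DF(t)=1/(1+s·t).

step 1 [0.5y] zero: DF = P = 1231/1250 ≈ 0.984800
step 2 [1y] zero: DF = P = 9739/10000 ≈ 0.973900
step 3 [1.5y] zero: DF = P = 1939/2000 ≈ 0.969500
step 4 [2y] swap r/2=247/12847: DF=(1 − 247/12847·(0.984800+0.973900+0.969500))/(1+247/12847) = 9259/10000 ≈ 0.925900
step 5 [2.5y] swap r/2=810/47731: DF=(1 − 810/47731·(0.984800+0.973900+0.969500+0.925900))/(1+810/47731) = 919/1000 ≈ 0.919000

1 1/2 1231/1250
2 1 9739/10000
3 3/2 1939/2000
4 2 9259/10000
5 5/2 919/1000
s(1.5y) = (1/(1939/2000) − 1)/(3/2) = 122/5817 ≈ 2.0973%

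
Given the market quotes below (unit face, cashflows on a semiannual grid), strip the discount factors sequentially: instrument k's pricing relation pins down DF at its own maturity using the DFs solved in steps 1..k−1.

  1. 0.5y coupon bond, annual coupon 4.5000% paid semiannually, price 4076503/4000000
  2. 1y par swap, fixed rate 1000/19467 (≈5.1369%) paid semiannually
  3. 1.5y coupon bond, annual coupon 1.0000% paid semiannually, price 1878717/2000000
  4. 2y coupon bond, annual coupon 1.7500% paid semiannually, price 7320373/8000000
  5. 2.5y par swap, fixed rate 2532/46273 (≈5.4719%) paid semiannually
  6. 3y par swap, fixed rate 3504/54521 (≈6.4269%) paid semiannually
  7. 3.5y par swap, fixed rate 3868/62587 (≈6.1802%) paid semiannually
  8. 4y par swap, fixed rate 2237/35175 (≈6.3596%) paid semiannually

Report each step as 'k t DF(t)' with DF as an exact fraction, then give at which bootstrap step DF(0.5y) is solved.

1 1/2 9967/10000
2 1 19/20
3 3/2 37/40
4 2 4411/5000
5 5/2 4367/5000
6 3 1031/1250
7 7/2 4033/5000
8 4 7763/10000
DF(0.5y) is solved at step 1

step 1 [0.5y] bond c/2=9/400: DF=(4076503/4000000 − 9/400·(0))/(1+9/400) = 9967/10000 ≈ 0.996700
step 2 [1y] swap r/2=500/19467: DF=(1 − 500/19467·(0.996700))/(1+500/19467) = 19/20 ≈ 0.950000
step 3 [1.5y] bond c/2=1/200: DF=(1878717/2000000 − 1/200·(0.996700+0.950000))/(1+1/200) = 37/40 ≈ 0.925000
step 4 [2y] bond c/2=7/800: DF=(7320373/8000000 − 7/800·(0.996700+0.950000+0.925000))/(1+7/800) = 4411/5000 ≈ 0.882200
step 5 [2.5y] swap r/2=1266/46273: DF=(1 − 1266/46273·(0.996700+0.950000+0.925000+0.882200))/(1+1266/46273) = 4367/5000 ≈ 0.873400
step 6 [3y] swap r/2=1752/54521: DF=(1 − 1752/54521·(0.996700+0.950000+0.925000+0.882200+0.873400))/(1+1752/54521) = 1031/1250 ≈ 0.824800
step 7 [3.5y] swap r/2=1934/62587: DF=(1 − 1934/62587·(0.996700+0.950000+0.925000+0.882200+0.873400+0.824800))/(1+1934/62587) = 4033/5000 ≈ 0.806600
step 8 [4y] swap r/2=2237/70350: DF=(1 − 2237/70350·(0.996700+0.950000+0.925000+0.882200+0.873400+0.824800+0.806600))/(1+2237/70350) = 7763/10000 ≈ 0.776300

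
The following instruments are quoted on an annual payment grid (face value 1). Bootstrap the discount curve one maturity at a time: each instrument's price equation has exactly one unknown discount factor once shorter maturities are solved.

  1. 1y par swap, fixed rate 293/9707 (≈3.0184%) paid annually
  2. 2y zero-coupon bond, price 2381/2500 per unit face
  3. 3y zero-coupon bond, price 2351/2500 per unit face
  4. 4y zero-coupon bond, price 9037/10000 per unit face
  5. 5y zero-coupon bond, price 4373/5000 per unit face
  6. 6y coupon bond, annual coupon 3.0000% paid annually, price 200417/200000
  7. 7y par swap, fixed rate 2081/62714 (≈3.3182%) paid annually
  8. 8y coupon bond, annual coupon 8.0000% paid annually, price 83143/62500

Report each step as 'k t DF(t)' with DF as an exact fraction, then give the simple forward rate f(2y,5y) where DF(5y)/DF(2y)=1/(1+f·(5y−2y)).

1 1 9707/10000
2 2 2381/2500
3 3 2351/2500
4 4 9037/10000
5 5 4373/5000
6 6 8377/10000
7 7 7919/10000
8 8 959/1250
f(2y,5y) = ((2381/2500)/(4373/5000) − 1)/(3) = 389/13119 ≈ 2.9652%

step 1 [1y] swap r/1=293/9707: DF=(1 − 293/9707·(0))/(1+293/9707) = 9707/10000 ≈ 0.970700
step 2 [2y] zero: DF = P = 2381/2500 ≈ 0.952400
step 3 [3y] zero: DF = P = 2351/2500 ≈ 0.940400
step 4 [4y] zero: DF = P = 9037/10000 ≈ 0.903700
step 5 [5y] zero: DF = P = 4373/5000 ≈ 0.874600
step 6 [6y] bond c/1=3/100: DF=(200417/200000 − 3/100·(0.970700+0.952400+0.940400+0.903700+0.874600))/(1+3/100) = 8377/10000 ≈ 0.837700
step 7 [7y] swap r/1=2081/62714: DF=(1 − 2081/62714·(0.970700+0.952400+0.940400+0.903700+0.874600+0.837700))/(1+2081/62714) = 7919/10000 ≈ 0.791900
step 8 [8y] bond c/1=2/25: DF=(83143/62500 − 2/25·(0.970700+0.952400+0.940400+0.903700+0.874600+0.837700+0.791900))/(1+2/25) = 959/1250 ≈ 0.767200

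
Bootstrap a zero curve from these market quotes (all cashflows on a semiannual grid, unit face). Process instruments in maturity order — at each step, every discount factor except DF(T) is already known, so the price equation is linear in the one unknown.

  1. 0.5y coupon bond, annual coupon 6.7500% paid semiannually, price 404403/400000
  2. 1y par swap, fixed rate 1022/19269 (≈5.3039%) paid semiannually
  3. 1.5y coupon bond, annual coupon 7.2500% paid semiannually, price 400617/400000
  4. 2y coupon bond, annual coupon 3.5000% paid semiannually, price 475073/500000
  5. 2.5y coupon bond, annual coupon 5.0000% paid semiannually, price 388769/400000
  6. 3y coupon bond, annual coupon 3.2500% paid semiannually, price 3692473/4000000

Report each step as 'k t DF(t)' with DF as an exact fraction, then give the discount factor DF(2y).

1 1/2 489/500
2 1 9489/10000
3 3/2 8991/10000
4 2 2213/2500
5 5/2 8577/10000
6 3 8353/10000
DF(2y) = 2213/2500 ≈ 0.885200

step 1 [0.5y] bond c/2=27/800: DF=(404403/400000 − 27/800·(0))/(1+27/800) = 489/500 ≈ 0.978000
step 2 [1y] swap r/2=511/19269: DF=(1 − 511/19269·(0.978000))/(1+511/19269) = 9489/10000 ≈ 0.948900
step 3 [1.5y] bond c/2=29/800: DF=(400617/400000 − 29/800·(0.978000+0.948900))/(1+29/800) = 8991/10000 ≈ 0.899100
step 4 [2y] bond c/2=7/400: DF=(475073/500000 − 7/400·(0.978000+0.948900+0.899100))/(1+7/400) = 2213/2500 ≈ 0.885200
step 5 [2.5y] bond c/2=1/40: DF=(388769/400000 − 1/40·(0.978000+0.948900+0.899100+0.885200))/(1+1/40) = 8577/10000 ≈ 0.857700
step 6 [3y] bond c/2=13/800: DF=(3692473/4000000 − 13/800·(0.978000+0.948900+0.899100+0.885200+0.857700))/(1+13/800) = 8353/10000 ≈ 0.835300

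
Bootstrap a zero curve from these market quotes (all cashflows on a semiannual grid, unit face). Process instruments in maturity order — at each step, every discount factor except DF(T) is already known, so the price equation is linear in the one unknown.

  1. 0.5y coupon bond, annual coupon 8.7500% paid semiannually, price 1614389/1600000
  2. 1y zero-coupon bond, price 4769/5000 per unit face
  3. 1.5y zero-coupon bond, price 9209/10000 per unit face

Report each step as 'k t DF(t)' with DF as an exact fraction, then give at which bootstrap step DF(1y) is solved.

step 1 [0.5y] bond c/2=7/160: DF=(1614389/1600000 − 7/160·(0))/(1+7/160) = 9667/10000 ≈ 0.966700
step 2 [1y] zero: DF = P = 4769/5000 ≈ 0.953800
step 3 [1.5y] zero: DF = P = 9209/10000 ≈ 0.920900

1 1/2 9667/10000
2 1 4769/5000
3 3/2 9209/10000
DF(1y) is solved at step 2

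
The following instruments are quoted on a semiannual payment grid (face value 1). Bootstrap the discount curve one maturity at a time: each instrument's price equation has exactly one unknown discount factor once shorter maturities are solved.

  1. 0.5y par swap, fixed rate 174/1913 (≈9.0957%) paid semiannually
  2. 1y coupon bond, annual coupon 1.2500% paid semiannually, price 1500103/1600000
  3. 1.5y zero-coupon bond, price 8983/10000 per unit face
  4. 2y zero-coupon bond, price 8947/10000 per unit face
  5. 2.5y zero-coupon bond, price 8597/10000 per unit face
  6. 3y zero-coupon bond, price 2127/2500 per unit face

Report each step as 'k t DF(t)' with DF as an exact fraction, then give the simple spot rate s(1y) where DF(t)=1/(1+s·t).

1 1/2 1913/2000
2 1 4629/5000
3 3/2 8983/10000
4 2 8947/10000
5 5/2 8597/10000
6 3 2127/2500
s(1y) = (1/(4629/5000) − 1)/(1) = 371/4629 ≈ 8.0147%

step 1 [0.5y] swap r/2=87/1913: DF=(1 − 87/1913·(0))/(1+87/1913) = 1913/2000 ≈ 0.956500
step 2 [1y] bond c/2=1/160: DF=(1500103/1600000 − 1/160·(0.956500))/(1+1/160) = 4629/5000 ≈ 0.925800
step 3 [1.5y] zero: DF = P = 8983/10000 ≈ 0.898300
step 4 [2y] zero: DF = P = 8947/10000 ≈ 0.894700
step 5 [2.5y] zero: DF = P = 8597/10000 ≈ 0.859700
step 6 [3y] zero: DF = P = 2127/2500 ≈ 0.850800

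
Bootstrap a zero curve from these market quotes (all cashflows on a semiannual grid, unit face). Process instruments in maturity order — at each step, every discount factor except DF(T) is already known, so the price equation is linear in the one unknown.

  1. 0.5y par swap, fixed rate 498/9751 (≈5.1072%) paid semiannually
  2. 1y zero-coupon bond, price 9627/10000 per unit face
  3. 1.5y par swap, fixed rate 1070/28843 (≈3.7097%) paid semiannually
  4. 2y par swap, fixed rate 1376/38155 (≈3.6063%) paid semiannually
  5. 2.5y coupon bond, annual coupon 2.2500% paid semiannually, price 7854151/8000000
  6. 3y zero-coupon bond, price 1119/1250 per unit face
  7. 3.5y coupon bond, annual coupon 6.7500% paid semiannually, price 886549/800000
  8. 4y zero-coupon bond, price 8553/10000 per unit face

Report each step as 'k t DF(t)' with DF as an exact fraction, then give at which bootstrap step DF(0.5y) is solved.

1 1/2 9751/10000
2 1 9627/10000
3 3/2 1893/2000
4 2 582/625
5 5/2 2321/2500
6 3 1119/1250
7 7/2 8879/10000
8 4 8553/10000
DF(0.5y) is solved at step 1

step 1 [0.5y] swap r/2=249/9751: DF=(1 − 249/9751·(0))/(1+249/9751) = 9751/10000 ≈ 0.975100
step 2 [1y] zero: DF = P = 9627/10000 ≈ 0.962700
step 3 [1.5y] swap r/2=535/28843: DF=(1 − 535/28843·(0.975100+0.962700))/(1+535/28843) = 1893/2000 ≈ 0.946500
step 4 [2y] swap r/2=688/38155: DF=(1 − 688/38155·(0.975100+0.962700+0.946500))/(1+688/38155) = 582/625 ≈ 0.931200
step 5 [2.5y] bond c/2=9/800: DF=(7854151/8000000 − 9/800·(0.975100+0.962700+0.946500+0.931200))/(1+9/800) = 2321/2500 ≈ 0.928400
step 6 [3y] zero: DF = P = 1119/1250 ≈ 0.895200
step 7 [3.5y] bond c/2=27/800: DF=(886549/800000 − 27/800·(0.975100+0.962700+0.946500+0.931200+0.928400+0.895200))/(1+27/800) = 8879/10000 ≈ 0.887900
step 8 [4y] zero: DF = P = 8553/10000 ≈ 0.855300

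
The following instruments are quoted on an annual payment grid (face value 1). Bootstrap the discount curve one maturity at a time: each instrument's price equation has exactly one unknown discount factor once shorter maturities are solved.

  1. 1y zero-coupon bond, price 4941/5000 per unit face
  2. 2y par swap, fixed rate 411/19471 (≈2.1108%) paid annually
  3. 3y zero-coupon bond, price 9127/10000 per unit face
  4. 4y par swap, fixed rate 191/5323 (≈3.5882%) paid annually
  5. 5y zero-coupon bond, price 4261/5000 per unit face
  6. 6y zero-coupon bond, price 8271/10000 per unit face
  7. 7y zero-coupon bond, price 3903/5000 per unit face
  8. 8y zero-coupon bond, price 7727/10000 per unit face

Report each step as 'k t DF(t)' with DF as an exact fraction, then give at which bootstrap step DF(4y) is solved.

1 1 4941/5000
2 2 9589/10000
3 3 9127/10000
4 4 8663/10000
5 5 4261/5000
6 6 8271/10000
7 7 3903/5000
8 8 7727/10000
DF(4y) is solved at step 4

step 1 [1y] zero: DF = P = 4941/5000 ≈ 0.988200
step 2 [2y] swap r/1=411/19471: DF=(1 − 411/19471·(0.988200))/(1+411/19471) = 9589/10000 ≈ 0.958900
step 3 [3y] zero: DF = P = 9127/10000 ≈ 0.912700
step 4 [4y] swap r/1=191/5323: DF=(1 − 191/5323·(0.988200+0.958900+0.912700))/(1+191/5323) = 8663/10000 ≈ 0.866300
step 5 [5y] zero: DF = P = 4261/5000 ≈ 0.852200
step 6 [6y] zero: DF = P = 8271/10000 ≈ 0.827100
step 7 [7y] zero: DF = P = 3903/5000 ≈ 0.780600
step 8 [8y] zero: DF = P = 7727/10000 ≈ 0.772700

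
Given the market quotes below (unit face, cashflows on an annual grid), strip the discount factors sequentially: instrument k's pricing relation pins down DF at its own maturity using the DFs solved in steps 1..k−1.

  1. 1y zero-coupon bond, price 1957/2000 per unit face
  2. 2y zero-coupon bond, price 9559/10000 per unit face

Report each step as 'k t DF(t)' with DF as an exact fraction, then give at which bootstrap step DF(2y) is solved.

1 1 1957/2000
2 2 9559/10000
DF(2y) is solved at step 2

step 1 [1y] zero: DF = P = 1957/2000 ≈ 0.978500
step 2 [2y] zero: DF = P = 9559/10000 ≈ 0.955900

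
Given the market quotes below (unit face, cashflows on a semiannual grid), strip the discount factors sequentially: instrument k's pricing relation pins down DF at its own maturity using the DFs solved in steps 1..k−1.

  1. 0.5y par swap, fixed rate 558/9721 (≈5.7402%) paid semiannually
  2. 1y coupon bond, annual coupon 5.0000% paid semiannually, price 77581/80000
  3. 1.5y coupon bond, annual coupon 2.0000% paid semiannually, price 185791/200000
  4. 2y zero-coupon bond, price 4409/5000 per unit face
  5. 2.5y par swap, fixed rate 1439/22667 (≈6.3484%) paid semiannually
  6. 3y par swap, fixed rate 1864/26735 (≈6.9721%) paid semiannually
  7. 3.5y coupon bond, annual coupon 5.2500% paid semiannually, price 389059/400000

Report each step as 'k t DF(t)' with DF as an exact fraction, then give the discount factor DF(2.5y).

1 1/2 9721/10000
2 1 1153/1250
3 3/2 901/1000
4 2 4409/5000
5 5/2 8561/10000
6 3 1017/1250
7 7/2 811/1000
DF(2.5y) = 8561/10000 ≈ 0.856100

step 1 [0.5y] swap r/2=279/9721: DF=(1 − 279/9721·(0))/(1+279/9721) = 9721/10000 ≈ 0.972100
step 2 [1y] bond c/2=1/40: DF=(77581/80000 − 1/40·(0.972100))/(1+1/40) = 1153/1250 ≈ 0.922400
step 3 [1.5y] bond c/2=1/100: DF=(185791/200000 − 1/100·(0.972100+0.922400))/(1+1/100) = 901/1000 ≈ 0.901000
step 4 [2y] zero: DF = P = 4409/5000 ≈ 0.881800
step 5 [2.5y] swap r/2=1439/45334: DF=(1 − 1439/45334·(0.972100+0.922400+0.901000+0.881800))/(1+1439/45334) = 8561/10000 ≈ 0.856100
step 6 [3y] swap r/2=932/26735: DF=(1 − 932/26735·(0.972100+0.922400+0.901000+0.881800+0.856100))/(1+932/26735) = 1017/1250 ≈ 0.813600
step 7 [3.5y] bond c/2=21/800: DF=(389059/400000 − 21/800·(0.972100+0.922400+0.901000+0.881800+0.856100+0.813600))/(1+21/800) = 811/1000 ≈ 0.811000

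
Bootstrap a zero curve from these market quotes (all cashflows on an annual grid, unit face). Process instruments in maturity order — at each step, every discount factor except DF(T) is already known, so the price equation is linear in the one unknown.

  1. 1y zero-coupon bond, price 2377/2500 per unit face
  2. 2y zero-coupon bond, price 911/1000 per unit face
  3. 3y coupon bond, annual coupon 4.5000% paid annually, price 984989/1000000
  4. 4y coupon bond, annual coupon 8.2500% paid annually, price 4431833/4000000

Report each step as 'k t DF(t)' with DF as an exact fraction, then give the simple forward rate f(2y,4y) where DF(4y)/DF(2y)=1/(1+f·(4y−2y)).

1 1 2377/2500
2 2 911/1000
3 3 539/625
4 4 8159/10000
f(2y,4y) = ((911/1000)/(8159/10000) − 1)/(2) = 951/16318 ≈ 5.8279%

step 1 [1y] zero: DF = P = 2377/2500 ≈ 0.950800
step 2 [2y] zero: DF = P = 911/1000 ≈ 0.911000
step 3 [3y] bond c/1=9/200: DF=(984989/1000000 − 9/200·(0.950800+0.911000))/(1+9/200) = 539/625 ≈ 0.862400
step 4 [4y] bond c/1=33/400: DF=(4431833/4000000 − 33/400·(0.950800+0.911000+0.862400))/(1+33/400) = 8159/10000 ≈ 0.815900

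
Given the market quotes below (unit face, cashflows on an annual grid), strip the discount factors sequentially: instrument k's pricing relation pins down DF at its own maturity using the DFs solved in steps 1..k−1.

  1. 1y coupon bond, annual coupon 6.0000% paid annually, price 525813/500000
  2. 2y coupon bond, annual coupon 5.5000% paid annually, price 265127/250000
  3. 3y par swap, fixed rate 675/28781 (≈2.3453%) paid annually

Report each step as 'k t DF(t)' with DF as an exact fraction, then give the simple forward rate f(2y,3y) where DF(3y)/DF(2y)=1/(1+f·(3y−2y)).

step 1 [1y] bond c/1=3/50: DF=(525813/500000 − 3/50·(0))/(1+3/50) = 9921/10000 ≈ 0.992100
step 2 [2y] bond c/1=11/200: DF=(265127/250000 − 11/200·(0.992100))/(1+11/200) = 1907/2000 ≈ 0.953500
step 3 [3y] swap r/1=675/28781: DF=(1 − 675/28781·(0.992100+0.953500))/(1+675/28781) = 373/400 ≈ 0.932500

1 1 9921/10000
2 2 1907/2000
3 3 373/400
f(2y,3y) = ((1907/2000)/(373/400) − 1)/(1) = 42/1865 ≈ 2.2520%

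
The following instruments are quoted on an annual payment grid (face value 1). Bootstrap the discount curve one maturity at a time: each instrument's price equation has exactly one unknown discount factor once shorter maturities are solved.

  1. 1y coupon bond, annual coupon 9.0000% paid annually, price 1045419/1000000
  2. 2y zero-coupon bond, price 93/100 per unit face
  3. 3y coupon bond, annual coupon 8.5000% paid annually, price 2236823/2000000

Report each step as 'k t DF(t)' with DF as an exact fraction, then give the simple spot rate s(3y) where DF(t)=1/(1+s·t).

step 1 [1y] bond c/1=9/100: DF=(1045419/1000000 − 9/100·(0))/(1+9/100) = 9591/10000 ≈ 0.959100
step 2 [2y] zero: DF = P = 93/100 ≈ 0.930000
step 3 [3y] bond c/1=17/200: DF=(2236823/2000000 − 17/200·(0.959100+0.930000))/(1+17/200) = 2207/2500 ≈ 0.882800

1 1 9591/10000
2 2 93/100
3 3 2207/2500
s(3y) = (1/(2207/2500) − 1)/(3) = 293/6621 ≈ 4.4253%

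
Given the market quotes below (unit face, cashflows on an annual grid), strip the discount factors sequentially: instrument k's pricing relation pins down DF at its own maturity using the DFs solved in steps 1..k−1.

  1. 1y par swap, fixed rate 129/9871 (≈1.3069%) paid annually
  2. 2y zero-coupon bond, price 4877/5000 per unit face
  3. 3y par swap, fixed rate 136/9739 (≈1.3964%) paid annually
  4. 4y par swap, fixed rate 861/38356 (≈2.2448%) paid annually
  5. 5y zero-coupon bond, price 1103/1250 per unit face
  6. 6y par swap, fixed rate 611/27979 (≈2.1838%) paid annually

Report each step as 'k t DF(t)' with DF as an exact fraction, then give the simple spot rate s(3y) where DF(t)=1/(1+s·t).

step 1 [1y] swap r/1=129/9871: DF=(1 − 129/9871·(0))/(1+129/9871) = 9871/10000 ≈ 0.987100
step 2 [2y] zero: DF = P = 4877/5000 ≈ 0.975400
step 3 [3y] swap r/1=136/9739: DF=(1 − 136/9739·(0.987100+0.975400))/(1+136/9739) = 1199/1250 ≈ 0.959200
step 4 [4y] swap r/1=861/38356: DF=(1 − 861/38356·(0.987100+0.975400+0.959200))/(1+861/38356) = 9139/10000 ≈ 0.913900
step 5 [5y] zero: DF = P = 1103/1250 ≈ 0.882400
step 6 [6y] swap r/1=611/27979: DF=(1 − 611/27979·(0.987100+0.975400+0.959200+0.913900+0.882400))/(1+611/27979) = 4389/5000 ≈ 0.877800

1 1 9871/10000
2 2 4877/5000
3 3 1199/1250
4 4 9139/10000
5 5 1103/1250
6 6 4389/5000
s(3y) = (1/(1199/1250) − 1)/(3) = 17/1199 ≈ 1.4178%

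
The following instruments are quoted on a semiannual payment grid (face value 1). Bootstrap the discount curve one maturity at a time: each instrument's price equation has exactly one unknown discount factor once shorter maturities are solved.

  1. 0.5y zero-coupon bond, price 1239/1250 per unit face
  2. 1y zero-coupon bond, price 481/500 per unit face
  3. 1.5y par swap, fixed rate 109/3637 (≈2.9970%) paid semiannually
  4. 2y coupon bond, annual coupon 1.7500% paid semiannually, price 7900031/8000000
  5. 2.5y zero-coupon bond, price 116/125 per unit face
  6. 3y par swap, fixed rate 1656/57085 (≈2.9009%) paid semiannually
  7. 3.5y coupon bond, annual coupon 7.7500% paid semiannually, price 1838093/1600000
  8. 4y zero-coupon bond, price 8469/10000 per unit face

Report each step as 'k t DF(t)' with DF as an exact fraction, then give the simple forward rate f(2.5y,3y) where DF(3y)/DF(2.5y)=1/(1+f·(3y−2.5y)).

step 1 [0.5y] zero: DF = P = 1239/1250 ≈ 0.991200
step 2 [1y] zero: DF = P = 481/500 ≈ 0.962000
step 3 [1.5y] swap r/2=109/7274: DF=(1 − 109/7274·(0.991200+0.962000))/(1+109/7274) = 2391/2500 ≈ 0.956400
step 4 [2y] bond c/2=7/800: DF=(7900031/8000000 − 7/800·(0.991200+0.962000+0.956400))/(1+7/800) = 9537/10000 ≈ 0.953700
step 5 [2.5y] zero: DF = P = 116/125 ≈ 0.928000
step 6 [3y] swap r/2=828/57085: DF=(1 − 828/57085·(0.991200+0.962000+0.956400+0.953700+0.928000))/(1+828/57085) = 2293/2500 ≈ 0.917200
step 7 [3.5y] bond c/2=31/800: DF=(1838093/1600000 − 31/800·(0.991200+0.962000+0.956400+0.953700+0.928000+0.917200))/(1+31/800) = 893/1000 ≈ 0.893000
step 8 [4y] zero: DF = P = 8469/10000 ≈ 0.846900

1 1/2 1239/1250
2 1 481/500
3 3/2 2391/2500
4 2 9537/10000
5 5/2 116/125
6 3 2293/2500
7 7/2 893/1000
8 4 8469/10000
f(2.5y,3y) = ((116/125)/(2293/2500) − 1)/(1/2) = 54/2293 ≈ 2.3550%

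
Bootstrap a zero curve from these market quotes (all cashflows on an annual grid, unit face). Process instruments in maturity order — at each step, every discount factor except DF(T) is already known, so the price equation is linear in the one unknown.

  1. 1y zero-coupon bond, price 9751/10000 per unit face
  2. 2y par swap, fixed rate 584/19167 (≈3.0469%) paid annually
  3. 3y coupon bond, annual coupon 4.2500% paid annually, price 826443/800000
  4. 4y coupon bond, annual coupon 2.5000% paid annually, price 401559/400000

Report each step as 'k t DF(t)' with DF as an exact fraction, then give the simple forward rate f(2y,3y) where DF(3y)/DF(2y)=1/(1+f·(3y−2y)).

1 1 9751/10000
2 2 1177/1250
3 3 1141/1250
4 4 569/625
f(2y,3y) = ((1177/1250)/(1141/1250) − 1)/(1) = 36/1141 ≈ 3.1551%

step 1 [1y] zero: DF = P = 9751/10000 ≈ 0.975100
step 2 [2y] swap r/1=584/19167: DF=(1 − 584/19167·(0.975100))/(1+584/19167) = 1177/1250 ≈ 0.941600
step 3 [3y] bond c/1=17/400: DF=(826443/800000 − 17/400·(0.975100+0.941600))/(1+17/400) = 1141/1250 ≈ 0.912800
step 4 [4y] bond c/1=1/40: DF=(401559/400000 − 1/40·(0.975100+0.941600+0.912800))/(1+1/40) = 569/625 ≈ 0.910400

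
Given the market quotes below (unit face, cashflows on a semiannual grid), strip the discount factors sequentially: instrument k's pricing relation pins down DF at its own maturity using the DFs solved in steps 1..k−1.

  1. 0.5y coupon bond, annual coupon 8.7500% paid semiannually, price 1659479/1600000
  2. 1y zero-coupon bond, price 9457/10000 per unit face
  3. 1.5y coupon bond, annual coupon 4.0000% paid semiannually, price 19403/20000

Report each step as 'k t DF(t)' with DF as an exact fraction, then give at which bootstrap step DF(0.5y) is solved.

step 1 [0.5y] bond c/2=7/160: DF=(1659479/1600000 − 7/160·(0))/(1+7/160) = 9937/10000 ≈ 0.993700
step 2 [1y] zero: DF = P = 9457/10000 ≈ 0.945700
step 3 [1.5y] bond c/2=1/50: DF=(19403/20000 − 1/50·(0.993700+0.945700))/(1+1/50) = 9131/10000 ≈ 0.913100

1 1/2 9937/10000
2 1 9457/10000
3 3/2 9131/10000
DF(0.5y) is solved at step 1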